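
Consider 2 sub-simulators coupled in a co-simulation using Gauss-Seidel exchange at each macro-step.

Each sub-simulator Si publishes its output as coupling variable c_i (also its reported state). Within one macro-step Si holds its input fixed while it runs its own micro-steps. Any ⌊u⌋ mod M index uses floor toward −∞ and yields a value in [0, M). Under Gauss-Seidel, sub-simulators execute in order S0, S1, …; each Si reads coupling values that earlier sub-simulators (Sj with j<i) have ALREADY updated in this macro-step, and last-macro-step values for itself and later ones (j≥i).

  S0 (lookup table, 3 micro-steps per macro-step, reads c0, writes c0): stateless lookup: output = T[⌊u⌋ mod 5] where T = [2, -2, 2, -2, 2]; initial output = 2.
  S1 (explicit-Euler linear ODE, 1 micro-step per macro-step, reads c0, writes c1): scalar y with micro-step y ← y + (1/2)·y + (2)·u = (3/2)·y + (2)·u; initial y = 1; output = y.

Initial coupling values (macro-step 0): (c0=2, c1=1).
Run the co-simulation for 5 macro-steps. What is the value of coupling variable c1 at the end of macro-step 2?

c1 at macro-step 2 = 49/4

macro 1: S0 reads c0=2 → after 3×micro: 2; S1 reads c0=2 → after 1×micro: 11/2 ⇒ (c0=2, c1=11/2)
macro 2: S0 reads c0=2 → after 3×micro: 2; S1 reads c0=2 → after 1×micro: 49/4 ⇒ (c0=2, c1=49/4)
macro 3: S0 reads c0=2 → after 3×micro: 2; S1 reads c0=2 → after 1×micro: 179/8 ⇒ (c0=2, c1=179/8)
macro 4: S0 reads c0=2 → after 3×micro: 2; S1 reads c0=2 → after 1×micro: 601/16 ⇒ (c0=2, c1=601/16)
macro 5: S0 reads c0=2 → after 3×micro: 2; S1 reads c0=2 → after 1×micro: 1931/32 ⇒ (c0=2, c1=1931/32)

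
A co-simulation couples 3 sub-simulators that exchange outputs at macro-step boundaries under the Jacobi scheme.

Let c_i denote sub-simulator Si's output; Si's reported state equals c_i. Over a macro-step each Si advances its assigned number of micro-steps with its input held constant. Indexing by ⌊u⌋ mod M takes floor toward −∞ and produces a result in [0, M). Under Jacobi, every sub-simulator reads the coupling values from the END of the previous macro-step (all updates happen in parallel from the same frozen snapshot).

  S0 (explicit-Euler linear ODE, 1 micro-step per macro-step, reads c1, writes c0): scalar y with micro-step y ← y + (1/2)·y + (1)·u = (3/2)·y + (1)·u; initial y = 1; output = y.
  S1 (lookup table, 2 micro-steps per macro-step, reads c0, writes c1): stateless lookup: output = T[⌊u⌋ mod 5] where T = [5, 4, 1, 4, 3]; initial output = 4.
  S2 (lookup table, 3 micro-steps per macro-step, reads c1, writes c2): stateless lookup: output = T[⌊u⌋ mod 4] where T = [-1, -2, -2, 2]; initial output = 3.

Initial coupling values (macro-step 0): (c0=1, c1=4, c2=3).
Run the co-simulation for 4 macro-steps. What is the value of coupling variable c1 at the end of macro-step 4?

macro 1: S0 reads c1=4 → after 1×micro: 11/2; S1 reads c0=1 → after 2×micro: 4; S2 reads c1=4 → after 3×micro: -1 ⇒ (c0=11/2, c1=4, c2=-1)
macro 2: S0 reads c1=4 → after 1×micro: 49/4; S1 reads c0=11/2 → after 2×micro: 5; S2 reads c1=4 → after 3×micro: -1 ⇒ (c0=49/4, c1=5, c2=-1)
macro 3: S0 reads c1=5 → after 1×micro: 187/8; S1 reads c0=49/4 → after 2×micro: 1; S2 reads c1=5 → after 3×micro: -2 ⇒ (c0=187/8, c1=1, c2=-2)
macro 4: S0 reads c1=1 → after 1×micro: 577/16; S1 reads c0=187/8 → after 2×micro: 4; S2 reads c1=1 → after 3×micro: -2 ⇒ (c0=577/16, c1=4, c2=-2)

c1 at macro-step 4 = 4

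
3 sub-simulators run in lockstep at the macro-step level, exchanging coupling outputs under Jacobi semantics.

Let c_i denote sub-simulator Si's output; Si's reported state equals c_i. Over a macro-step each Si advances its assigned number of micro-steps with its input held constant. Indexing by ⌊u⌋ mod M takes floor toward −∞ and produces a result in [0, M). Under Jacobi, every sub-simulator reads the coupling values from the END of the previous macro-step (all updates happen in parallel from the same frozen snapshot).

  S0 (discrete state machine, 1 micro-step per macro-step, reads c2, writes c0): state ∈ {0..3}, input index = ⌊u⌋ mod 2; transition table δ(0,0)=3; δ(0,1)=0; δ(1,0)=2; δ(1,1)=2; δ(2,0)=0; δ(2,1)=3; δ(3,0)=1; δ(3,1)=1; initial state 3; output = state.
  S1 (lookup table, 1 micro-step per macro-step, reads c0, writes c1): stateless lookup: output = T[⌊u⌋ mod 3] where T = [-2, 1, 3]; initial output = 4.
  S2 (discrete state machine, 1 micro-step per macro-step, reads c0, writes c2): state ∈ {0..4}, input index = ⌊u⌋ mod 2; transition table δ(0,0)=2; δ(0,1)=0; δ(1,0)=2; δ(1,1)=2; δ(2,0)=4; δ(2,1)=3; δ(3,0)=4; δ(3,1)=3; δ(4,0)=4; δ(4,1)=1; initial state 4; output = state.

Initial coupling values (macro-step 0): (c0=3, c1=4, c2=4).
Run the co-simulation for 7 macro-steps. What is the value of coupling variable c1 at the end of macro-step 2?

c1 at macro-step 2 = 1

macro 1: S0 reads c2=4 → after 1×micro: 1; S1 reads c0=3 → after 1×micro: -2; S2 reads c0=3 → after 1×micro: 1 ⇒ (c0=1, c1=-2, c2=1)
macro 2: S0 reads c2=1 → after 1×micro: 2; S1 reads c0=1 → after 1×micro: 1; S2 reads c0=1 → after 1×micro: 2 ⇒ (c0=2, c1=1, c2=2)
macro 3: S0 reads c2=2 → after 1×micro: 0; S1 reads c0=2 → after 1×micro: 3; S2 reads c0=2 → after 1×micro: 4 ⇒ (c0=0, c1=3, c2=4)
macro 4: S0 reads c2=4 → after 1×micro: 3; S1 reads c0=0 → after 1×micro: -2; S2 reads c0=0 → after 1×micro: 4 ⇒ (c0=3, c1=-2, c2=4)
macro 5: S0 reads c2=4 → after 1×micro: 1; S1 reads c0=3 → after 1×micro: -2; S2 reads c0=3 → after 1×micro: 1 ⇒ (c0=1, c1=-2, c2=1)
macro 6: S0 reads c2=1 → after 1×micro: 2; S1 reads c0=1 → after 1×micro: 1; S2 reads c0=1 → after 1×micro: 2 ⇒ (c0=2, c1=1, c2=2)
macro 7: S0 reads c2=2 → after 1×micro: 0; S1 reads c0=2 → after 1×micro: 3; S2 reads c0=2 → after 1×micro: 4 ⇒ (c0=0, c1=3, c2=4)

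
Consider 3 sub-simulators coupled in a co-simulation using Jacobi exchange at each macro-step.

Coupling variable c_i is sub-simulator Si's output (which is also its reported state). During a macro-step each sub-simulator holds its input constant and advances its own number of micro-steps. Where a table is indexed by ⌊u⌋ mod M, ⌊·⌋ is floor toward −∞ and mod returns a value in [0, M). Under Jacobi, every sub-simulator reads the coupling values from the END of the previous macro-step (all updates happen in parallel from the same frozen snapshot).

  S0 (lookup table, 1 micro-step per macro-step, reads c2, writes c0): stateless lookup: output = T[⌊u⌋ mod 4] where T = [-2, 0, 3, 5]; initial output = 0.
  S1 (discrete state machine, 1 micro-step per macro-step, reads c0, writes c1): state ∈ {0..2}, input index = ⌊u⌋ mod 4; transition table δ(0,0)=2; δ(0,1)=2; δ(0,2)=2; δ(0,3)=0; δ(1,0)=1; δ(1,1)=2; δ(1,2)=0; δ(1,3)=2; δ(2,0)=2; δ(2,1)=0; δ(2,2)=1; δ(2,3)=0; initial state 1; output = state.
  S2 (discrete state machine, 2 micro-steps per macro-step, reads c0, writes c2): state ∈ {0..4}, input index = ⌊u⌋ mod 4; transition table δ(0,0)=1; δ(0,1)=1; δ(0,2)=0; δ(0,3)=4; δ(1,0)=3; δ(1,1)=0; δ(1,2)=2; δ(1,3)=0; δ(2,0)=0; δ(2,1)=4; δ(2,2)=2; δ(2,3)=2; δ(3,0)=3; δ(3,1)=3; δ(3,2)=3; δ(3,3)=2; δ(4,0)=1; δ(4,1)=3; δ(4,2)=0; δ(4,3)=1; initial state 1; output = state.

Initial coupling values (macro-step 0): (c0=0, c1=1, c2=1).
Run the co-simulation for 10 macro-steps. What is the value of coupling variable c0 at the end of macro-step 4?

macro 1: S0 reads c2=1 → after 1×micro: 0; S1 reads c0=0 → after 1×micro: 1; S2 reads c0=0 → after 2×micro: 3 ⇒ (c0=0, c1=1, c2=3)
macro 2: S0 reads c2=3 → after 1×micro: 5; S1 reads c0=0 → after 1×micro: 1; S2 reads c0=0 → after 2×micro: 3 ⇒ (c0=5, c1=1, c2=3)
macro 3: S0 reads c2=3 → after 1×micro: 5; S1 reads c0=5 → after 1×micro: 2; S2 reads c0=5 → after 2×micro: 3 ⇒ (c0=5, c1=2, c2=3)
macro 4: S0 reads c2=3 → after 1×micro: 5; S1 reads c0=5 → after 1×micro: 0; S2 reads c0=5 → after 2×micro: 3 ⇒ (c0=5, c1=0, c2=3)
macro 5: S0 reads c2=3 → after 1×micro: 5; S1 reads c0=5 → after 1×micro: 2; S2 reads c0=5 → after 2×micro: 3 ⇒ (c0=5, c1=2, c2=3)
macro 6: S0 reads c2=3 → after 1×micro: 5; S1 reads c0=5 → after 1×micro: 0; S2 reads c0=5 → after 2×micro: 3 ⇒ (c0=5, c1=0, c2=3)
macro 7: S0 reads c2=3 → after 1×micro: 5; S1 reads c0=5 → after 1×micro: 2; S2 reads c0=5 → after 2×micro: 3 ⇒ (c0=5, c1=2, c2=3)
macro 8: S0 reads c2=3 → after 1×micro: 5; S1 reads c0=5 → after 1×micro: 0; S2 reads c0=5 → after 2×micro: 3 ⇒ (c0=5, c1=0, c2=3)
macro 9: S0 reads c2=3 → after 1×micro: 5; S1 reads c0=5 → after 1×micro: 2; S2 reads c0=5 → after 2×micro: 3 ⇒ (c0=5, c1=2, c2=3)
macro 10: S0 reads c2=3 → after 1×micro: 5; S1 reads c0=5 → after 1×micro: 0; S2 reads c0=5 → after 2×micro: 3 ⇒ (c0=5, c1=0, c2=3)

c0 at macro-step 4 = 5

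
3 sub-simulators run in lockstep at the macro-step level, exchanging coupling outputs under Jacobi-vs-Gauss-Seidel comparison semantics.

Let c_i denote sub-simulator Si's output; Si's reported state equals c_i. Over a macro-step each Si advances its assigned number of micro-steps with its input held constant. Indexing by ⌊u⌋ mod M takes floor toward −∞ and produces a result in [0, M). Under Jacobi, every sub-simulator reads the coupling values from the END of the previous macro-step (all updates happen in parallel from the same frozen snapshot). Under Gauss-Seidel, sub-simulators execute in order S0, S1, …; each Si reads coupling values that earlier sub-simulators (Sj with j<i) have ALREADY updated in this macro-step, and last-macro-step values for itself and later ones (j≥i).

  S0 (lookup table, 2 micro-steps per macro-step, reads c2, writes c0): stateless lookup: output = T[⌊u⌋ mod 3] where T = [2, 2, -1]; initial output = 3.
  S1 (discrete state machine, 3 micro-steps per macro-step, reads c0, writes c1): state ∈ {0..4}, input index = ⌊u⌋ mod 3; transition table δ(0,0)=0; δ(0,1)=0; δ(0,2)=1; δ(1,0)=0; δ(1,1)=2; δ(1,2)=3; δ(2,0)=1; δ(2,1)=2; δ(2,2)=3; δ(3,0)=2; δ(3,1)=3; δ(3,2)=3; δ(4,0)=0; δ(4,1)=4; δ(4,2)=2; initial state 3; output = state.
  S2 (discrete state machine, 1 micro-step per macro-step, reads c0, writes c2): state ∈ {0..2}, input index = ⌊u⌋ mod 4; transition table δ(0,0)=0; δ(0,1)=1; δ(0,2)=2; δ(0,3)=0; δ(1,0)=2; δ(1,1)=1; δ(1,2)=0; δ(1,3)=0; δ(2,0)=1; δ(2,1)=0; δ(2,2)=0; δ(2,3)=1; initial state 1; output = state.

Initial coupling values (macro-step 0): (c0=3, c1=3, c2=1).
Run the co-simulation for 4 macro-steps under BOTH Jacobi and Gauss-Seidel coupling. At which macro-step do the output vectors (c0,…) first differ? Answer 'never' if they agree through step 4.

first divergence at macro-step: 1

[Jacobi] macro 1: S0 reads c2=1 → after 2×micro: 2; S1 reads c0=3 → after 3×micro: 0; S2 reads c0=3 → after 1×micro: 0 ⇒ (c0=2, c1=0, c2=0)
[Jacobi] macro 2: S0 reads c2=0 → after 2×micro: 2; S1 reads c0=2 → after 3×micro: 3; S2 reads c0=2 → after 1×micro: 2 ⇒ (c0=2, c1=3, c2=2)
[Jacobi] macro 3: S0 reads c2=2 → after 2×micro: -1; S1 reads c0=2 → after 3×micro: 3; S2 reads c0=2 → after 1×micro: 0 ⇒ (c0=-1, c1=3, c2=0)
[Jacobi] macro 4: S0 reads c2=0 → after 2×micro: 2; S1 reads c0=-1 → after 3×micro: 3; S2 reads c0=-1 → after 1×micro: 0 ⇒ (c0=2, c1=3, c2=0)
[Gauss-Seidel] macro 1: S0 reads c2=1 → after 2×micro: 2; S1 reads c0=2 → after 3×micro: 3; S2 reads c0=2 → after 1×micro: 0 ⇒ (c0=2, c1=3, c2=0)
[Gauss-Seidel] macro 2: S0 reads c2=0 → after 2×micro: 2; S1 reads c0=2 → after 3×micro: 3; S2 reads c0=2 → after 1×micro: 2 ⇒ (c0=2, c1=3, c2=2)
[Gauss-Seidel] macro 3: S0 reads c2=2 → after 2×micro: -1; S1 reads c0=-1 → after 3×micro: 3; S2 reads c0=-1 → after 1×micro: 1 ⇒ (c0=-1, c1=3, c2=1)
[Gauss-Seidel] macro 4: S0 reads c2=1 → after 2×micro: 2; S1 reads c0=2 → after 3×micro: 3; S2 reads c0=2 → after 1×micro: 0 ⇒ (c0=2, c1=3, c2=0)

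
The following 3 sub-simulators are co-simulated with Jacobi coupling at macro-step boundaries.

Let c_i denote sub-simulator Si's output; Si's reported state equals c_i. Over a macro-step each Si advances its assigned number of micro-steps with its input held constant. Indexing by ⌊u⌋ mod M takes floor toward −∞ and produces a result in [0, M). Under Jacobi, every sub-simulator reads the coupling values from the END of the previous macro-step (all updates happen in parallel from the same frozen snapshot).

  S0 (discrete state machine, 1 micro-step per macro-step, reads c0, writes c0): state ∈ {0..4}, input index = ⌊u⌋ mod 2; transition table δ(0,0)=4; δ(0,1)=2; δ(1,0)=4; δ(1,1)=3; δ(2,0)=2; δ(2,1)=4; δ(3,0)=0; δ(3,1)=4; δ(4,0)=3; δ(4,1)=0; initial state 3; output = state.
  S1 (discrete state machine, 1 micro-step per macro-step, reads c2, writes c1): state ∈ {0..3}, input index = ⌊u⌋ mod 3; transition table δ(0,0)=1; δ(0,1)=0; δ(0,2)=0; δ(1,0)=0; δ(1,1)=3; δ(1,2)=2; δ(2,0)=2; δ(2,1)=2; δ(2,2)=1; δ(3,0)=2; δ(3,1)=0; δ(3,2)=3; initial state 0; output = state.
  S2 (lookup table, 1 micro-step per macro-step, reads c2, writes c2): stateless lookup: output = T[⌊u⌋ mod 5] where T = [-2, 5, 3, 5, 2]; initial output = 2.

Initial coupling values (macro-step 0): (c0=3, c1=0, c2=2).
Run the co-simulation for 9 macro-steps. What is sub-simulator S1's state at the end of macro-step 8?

S1 state at macro-step 8 = 0

macro 1: S0 reads c0=3 → after 1×micro: 4; S1 reads c2=2 → after 1×micro: 0; S2 reads c2=2 → after 1×micro: 3 ⇒ (c0=4, c1=0, c2=3)
macro 2: S0 reads c0=4 → after 1×micro: 3; S1 reads c2=3 → after 1×micro: 1; S2 reads c2=3 → after 1×micro: 5 ⇒ (c0=3, c1=1, c2=5)
macro 3: S0 reads c0=3 → after 1×micro: 4; S1 reads c2=5 → after 1×micro: 2; S2 reads c2=5 → after 1×micro: -2 ⇒ (c0=4, c1=2, c2=-2)
macro 4: S0 reads c0=4 → after 1×micro: 3; S1 reads c2=-2 → after 1×micro: 2; S2 reads c2=-2 → after 1×micro: 5 ⇒ (c0=3, c1=2, c2=5)
macro 5: S0 reads c0=3 → after 1×micro: 4; S1 reads c2=5 → after 1×micro: 1; S2 reads c2=5 → after 1×micro: -2 ⇒ (c0=4, c1=1, c2=-2)
macro 6: S0 reads c0=4 → after 1×micro: 3; S1 reads c2=-2 → after 1×micro: 3; S2 reads c2=-2 → after 1×micro: 5 ⇒ (c0=3, c1=3, c2=5)
macro 7: S0 reads c0=3 → after 1×micro: 4; S1 reads c2=5 → after 1×micro: 3; S2 reads c2=5 → after 1×micro: -2 ⇒ (c0=4, c1=3, c2=-2)
macro 8: S0 reads c0=4 → after 1×micro: 3; S1 reads c2=-2 → after 1×micro: 0; S2 reads c2=-2 → after 1×micro: 5 ⇒ (c0=3, c1=0, c2=5)
macro 9: S0 reads c0=3 → after 1×micro: 4; S1 reads c2=5 → after 1×micro: 0; S2 reads c2=5 → after 1×micro: -2 ⇒ (c0=4, c1=0, c2=-2)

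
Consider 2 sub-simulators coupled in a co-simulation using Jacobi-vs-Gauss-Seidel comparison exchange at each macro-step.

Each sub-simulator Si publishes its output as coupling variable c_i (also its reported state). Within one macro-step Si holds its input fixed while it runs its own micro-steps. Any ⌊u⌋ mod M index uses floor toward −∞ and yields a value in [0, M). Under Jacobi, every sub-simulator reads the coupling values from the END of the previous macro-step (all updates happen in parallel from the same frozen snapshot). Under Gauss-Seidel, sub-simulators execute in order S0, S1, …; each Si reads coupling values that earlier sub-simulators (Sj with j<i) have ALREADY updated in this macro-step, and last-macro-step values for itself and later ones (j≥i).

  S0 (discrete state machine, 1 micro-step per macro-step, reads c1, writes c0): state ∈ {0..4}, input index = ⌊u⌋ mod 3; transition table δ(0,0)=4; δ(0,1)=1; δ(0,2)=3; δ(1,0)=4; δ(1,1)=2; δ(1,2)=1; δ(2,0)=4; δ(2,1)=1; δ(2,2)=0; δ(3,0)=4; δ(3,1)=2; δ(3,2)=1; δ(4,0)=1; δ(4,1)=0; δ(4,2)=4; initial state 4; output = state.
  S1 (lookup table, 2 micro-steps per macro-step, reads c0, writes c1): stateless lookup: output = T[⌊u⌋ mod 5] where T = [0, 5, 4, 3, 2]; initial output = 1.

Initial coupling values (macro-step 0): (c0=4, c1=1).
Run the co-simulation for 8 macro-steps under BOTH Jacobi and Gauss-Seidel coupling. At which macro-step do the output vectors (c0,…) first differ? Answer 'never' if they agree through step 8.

[Jacobi] macro 1: S0 reads c1=1 → after 1×micro: 0; S1 reads c0=4 → after 2×micro: 2 ⇒ (c0=0, c1=2)
[Jacobi] macro 2: S0 reads c1=2 → after 1×micro: 3; S1 reads c0=0 → after 2×micro: 0 ⇒ (c0=3, c1=0)
[Jacobi] macro 3: S0 reads c1=0 → after 1×micro: 4; S1 reads c0=3 → after 2×micro: 3 ⇒ (c0=4, c1=3)
[Jacobi] macro 4: S0 reads c1=3 → after 1×micro: 1; S1 reads c0=4 → after 2×micro: 2 ⇒ (c0=1, c1=2)
[Jacobi] macro 5: S0 reads c1=2 → after 1×micro: 1; S1 reads c0=1 → after 2×micro: 5 ⇒ (c0=1, c1=5)
[Jacobi] macro 6: S0 reads c1=5 → after 1×micro: 1; S1 reads c0=1 → after 2×micro: 5 ⇒ (c0=1, c1=5)
[Jacobi] macro 7: S0 reads c1=5 → after 1×micro: 1; S1 reads c0=1 → after 2×micro: 5 ⇒ (c0=1, c1=5)
[Jacobi] macro 8: S0 reads c1=5 → after 1×micro: 1; S1 reads c0=1 → after 2×micro: 5 ⇒ (c0=1, c1=5)
[Gauss-Seidel] macro 1: S0 reads c1=1 → after 1×micro: 0; S1 reads c0=0 → after 2×micro: 0 ⇒ (c0=0, c1=0)
[Gauss-Seidel] macro 2: S0 reads c1=0 → after 1×micro: 4; S1 reads c0=4 → after 2×micro: 2 ⇒ (c0=4, c1=2)
[Gauss-Seidel] macro 3: S0 reads c1=2 → after 1×micro: 4; S1 reads c0=4 → after 2×micro: 2 ⇒ (c0=4, c1=2)
[Gauss-Seidel] macro 4: S0 reads c1=2 → after 1×micro: 4; S1 reads c0=4 → after 2×micro: 2 ⇒ (c0=4, c1=2)
[Gauss-Seidel] macro 5: S0 reads c1=2 → after 1×micro: 4; S1 reads c0=4 → after 2×micro: 2 ⇒ (c0=4, c1=2)
[Gauss-Seidel] macro 6: S0 reads c1=2 → after 1×micro: 4; S1 reads c0=4 → after 2×micro: 2 ⇒ (c0=4, c1=2)
[Gauss-Seidel] macro 7: S0 reads c1=2 → after 1×micro: 4; S1 reads c0=4 → after 2×micro: 2 ⇒ (c0=4, c1=2)
[Gauss-Seidel] macro 8: S0 reads c1=2 → after 1×micro: 4; S1 reads c0=4 → after 2×micro: 2 ⇒ (c0=4, c1=2)

first divergence at macro-step: 1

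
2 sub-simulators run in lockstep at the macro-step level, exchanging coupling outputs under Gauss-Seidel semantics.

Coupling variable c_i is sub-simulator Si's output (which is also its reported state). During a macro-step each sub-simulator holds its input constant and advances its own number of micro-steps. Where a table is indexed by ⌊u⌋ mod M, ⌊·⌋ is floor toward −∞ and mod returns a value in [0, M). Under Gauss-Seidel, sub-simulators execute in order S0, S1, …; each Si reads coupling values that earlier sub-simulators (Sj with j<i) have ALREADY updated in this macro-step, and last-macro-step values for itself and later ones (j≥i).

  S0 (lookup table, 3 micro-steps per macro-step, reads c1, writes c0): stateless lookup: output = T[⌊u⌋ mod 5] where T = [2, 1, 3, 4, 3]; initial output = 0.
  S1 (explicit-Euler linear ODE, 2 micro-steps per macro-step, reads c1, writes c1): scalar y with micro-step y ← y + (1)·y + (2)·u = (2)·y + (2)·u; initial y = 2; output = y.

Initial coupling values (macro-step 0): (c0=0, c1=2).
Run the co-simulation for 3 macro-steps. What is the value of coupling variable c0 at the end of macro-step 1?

c0 at macro-step 1 = 3

macro 1: S0 reads c1=2 → after 3×micro: 3; S1 reads c1=2 → after 2×micro: 20 ⇒ (c0=3, c1=20)
macro 2: S0 reads c1=20 → after 3×micro: 2; S1 reads c1=20 → after 2×micro: 200 ⇒ (c0=2, c1=200)
macro 3: S0 reads c1=200 → after 3×micro: 2; S1 reads c1=200 → after 2×micro: 2000 ⇒ (c0=2, c1=2000)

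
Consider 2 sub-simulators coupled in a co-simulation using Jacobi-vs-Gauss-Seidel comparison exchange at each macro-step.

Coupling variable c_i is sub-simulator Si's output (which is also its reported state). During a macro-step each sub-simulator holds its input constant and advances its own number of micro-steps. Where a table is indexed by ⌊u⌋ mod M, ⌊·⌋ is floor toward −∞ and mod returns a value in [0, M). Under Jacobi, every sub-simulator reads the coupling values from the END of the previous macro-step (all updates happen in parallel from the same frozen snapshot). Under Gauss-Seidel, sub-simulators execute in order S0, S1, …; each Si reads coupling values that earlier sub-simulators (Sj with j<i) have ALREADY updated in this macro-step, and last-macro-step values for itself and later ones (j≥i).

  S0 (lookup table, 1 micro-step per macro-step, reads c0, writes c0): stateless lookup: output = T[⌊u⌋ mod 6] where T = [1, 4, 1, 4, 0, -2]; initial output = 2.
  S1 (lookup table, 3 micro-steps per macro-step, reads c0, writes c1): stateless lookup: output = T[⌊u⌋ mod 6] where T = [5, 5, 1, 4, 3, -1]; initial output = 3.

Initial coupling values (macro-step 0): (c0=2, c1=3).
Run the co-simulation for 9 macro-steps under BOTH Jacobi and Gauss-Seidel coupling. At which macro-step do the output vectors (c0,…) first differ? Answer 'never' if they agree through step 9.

first divergence at macro-step: 1

[Jacobi] macro 1: S0 reads c0=2 → after 1×micro: 1; S1 reads c0=2 → after 3×micro: 1 ⇒ (c0=1, c1=1)
[Jacobi] macro 2: S0 reads c0=1 → after 1×micro: 4; S1 reads c0=1 → after 3×micro: 5 ⇒ (c0=4, c1=5)
[Jacobi] macro 3: S0 reads c0=4 → after 1×micro: 0; S1 reads c0=4 → after 3×micro: 3 ⇒ (c0=0, c1=3)
[Jacobi] macro 4: S0 reads c0=0 → after 1×micro: 1; S1 reads c0=0 → after 3×micro: 5 ⇒ (c0=1, c1=5)
[Jacobi] macro 5: S0 reads c0=1 → after 1×micro: 4; S1 reads c0=1 → after 3×micro: 5 ⇒ (c0=4, c1=5)
[Jacobi] macro 6: S0 reads c0=4 → after 1×micro: 0; S1 reads c0=4 → after 3×micro: 3 ⇒ (c0=0, c1=3)
[Jacobi] macro 7: S0 reads c0=0 → after 1×micro: 1; S1 reads c0=0 → after 3×micro: 5 ⇒ (c0=1, c1=5)
[Jacobi] macro 8: S0 reads c0=1 → after 1×micro: 4; S1 reads c0=1 → after 3×micro: 5 ⇒ (c0=4, c1=5)
[Jacobi] macro 9: S0 reads c0=4 → after 1×micro: 0; S1 reads c0=4 → after 3×micro: 3 ⇒ (c0=0, c1=3)
[Gauss-Seidel] macro 1: S0 reads c0=2 → after 1×micro: 1; S1 reads c0=1 → after 3×micro: 5 ⇒ (c0=1, c1=5)
[Gauss-Seidel] macro 2: S0 reads c0=1 → after 1×micro: 4; S1 reads c0=4 → after 3×micro: 3 ⇒ (c0=4, c1=3)
[Gauss-Seidel] macro 3: S0 reads c0=4 → after 1×micro: 0; S1 reads c0=0 → after 3×micro: 5 ⇒ (c0=0, c1=5)
[Gauss-Seidel] macro 4: S0 reads c0=0 → after 1×micro: 1; S1 reads c0=1 → after 3×micro: 5 ⇒ (c0=1, c1=5)
[Gauss-Seidel] macro 5: S0 reads c0=1 → after 1×micro: 4; S1 reads c0=4 → after 3×micro: 3 ⇒ (c0=4, c1=3)
[Gauss-Seidel] macro 6: S0 reads c0=4 → after 1×micro: 0; S1 reads c0=0 → after 3×micro: 5 ⇒ (c0=0, c1=5)
[Gauss-Seidel] macro 7: S0 reads c0=0 → after 1×micro: 1; S1 reads c0=1 → after 3×micro: 5 ⇒ (c0=1, c1=5)
[Gauss-Seidel] macro 8: S0 reads c0=1 → after 1×micro: 4; S1 reads c0=4 → after 3×micro: 3 ⇒ (c0=4, c1=3)
[Gauss-Seidel] macro 9: S0 reads c0=4 → after 1×micro: 0; S1 reads c0=0 → after 3×micro: 5 ⇒ (c0=0, c1=5)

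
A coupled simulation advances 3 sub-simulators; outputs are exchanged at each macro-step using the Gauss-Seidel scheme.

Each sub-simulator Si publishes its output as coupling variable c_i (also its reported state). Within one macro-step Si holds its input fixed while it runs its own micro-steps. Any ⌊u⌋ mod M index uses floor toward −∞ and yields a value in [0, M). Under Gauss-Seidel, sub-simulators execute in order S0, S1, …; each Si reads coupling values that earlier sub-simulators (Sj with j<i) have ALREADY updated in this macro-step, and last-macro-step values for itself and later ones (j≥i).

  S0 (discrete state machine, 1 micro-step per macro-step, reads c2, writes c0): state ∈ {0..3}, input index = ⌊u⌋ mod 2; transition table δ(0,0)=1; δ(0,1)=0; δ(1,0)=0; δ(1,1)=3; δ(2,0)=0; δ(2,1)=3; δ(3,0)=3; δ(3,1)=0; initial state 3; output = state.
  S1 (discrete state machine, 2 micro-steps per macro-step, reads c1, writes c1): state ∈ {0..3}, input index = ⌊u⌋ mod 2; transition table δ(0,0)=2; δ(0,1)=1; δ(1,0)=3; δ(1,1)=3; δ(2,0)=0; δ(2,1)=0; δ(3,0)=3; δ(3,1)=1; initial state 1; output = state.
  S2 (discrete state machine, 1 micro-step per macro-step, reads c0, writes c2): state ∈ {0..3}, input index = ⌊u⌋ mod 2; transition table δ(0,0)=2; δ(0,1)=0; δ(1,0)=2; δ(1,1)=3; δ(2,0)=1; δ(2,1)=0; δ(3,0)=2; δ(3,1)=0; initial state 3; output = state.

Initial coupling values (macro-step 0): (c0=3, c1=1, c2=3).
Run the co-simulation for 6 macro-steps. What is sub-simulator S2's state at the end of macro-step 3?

macro 1: S0 reads c2=3 → after 1×micro: 0; S1 reads c1=1 → after 2×micro: 1; S2 reads c0=0 → after 1×micro: 2 ⇒ (c0=0, c1=1, c2=2)
macro 2: S0 reads c2=2 → after 1×micro: 1; S1 reads c1=1 → after 2×micro: 1; S2 reads c0=1 → after 1×micro: 0 ⇒ (c0=1, c1=1, c2=0)
macro 3: S0 reads c2=0 → after 1×micro: 0; S1 reads c1=1 → after 2×micro: 1; S2 reads c0=0 → after 1×micro: 2 ⇒ (c0=0, c1=1, c2=2)
macro 4: S0 reads c2=2 → after 1×micro: 1; S1 reads c1=1 → after 2×micro: 1; S2 reads c0=1 → after 1×micro: 0 ⇒ (c0=1, c1=1, c2=0)
macro 5: S0 reads c2=0 → after 1×micro: 0; S1 reads c1=1 → after 2×micro: 1; S2 reads c0=0 → after 1×micro: 2 ⇒ (c0=0, c1=1, c2=2)
macro 6: S0 reads c2=2 → after 1×micro: 1; S1 reads c1=1 → after 2×micro: 1; S2 reads c0=1 → after 1×micro: 0 ⇒ (c0=1, c1=1, c2=0)

S2 state at macro-step 3 = 2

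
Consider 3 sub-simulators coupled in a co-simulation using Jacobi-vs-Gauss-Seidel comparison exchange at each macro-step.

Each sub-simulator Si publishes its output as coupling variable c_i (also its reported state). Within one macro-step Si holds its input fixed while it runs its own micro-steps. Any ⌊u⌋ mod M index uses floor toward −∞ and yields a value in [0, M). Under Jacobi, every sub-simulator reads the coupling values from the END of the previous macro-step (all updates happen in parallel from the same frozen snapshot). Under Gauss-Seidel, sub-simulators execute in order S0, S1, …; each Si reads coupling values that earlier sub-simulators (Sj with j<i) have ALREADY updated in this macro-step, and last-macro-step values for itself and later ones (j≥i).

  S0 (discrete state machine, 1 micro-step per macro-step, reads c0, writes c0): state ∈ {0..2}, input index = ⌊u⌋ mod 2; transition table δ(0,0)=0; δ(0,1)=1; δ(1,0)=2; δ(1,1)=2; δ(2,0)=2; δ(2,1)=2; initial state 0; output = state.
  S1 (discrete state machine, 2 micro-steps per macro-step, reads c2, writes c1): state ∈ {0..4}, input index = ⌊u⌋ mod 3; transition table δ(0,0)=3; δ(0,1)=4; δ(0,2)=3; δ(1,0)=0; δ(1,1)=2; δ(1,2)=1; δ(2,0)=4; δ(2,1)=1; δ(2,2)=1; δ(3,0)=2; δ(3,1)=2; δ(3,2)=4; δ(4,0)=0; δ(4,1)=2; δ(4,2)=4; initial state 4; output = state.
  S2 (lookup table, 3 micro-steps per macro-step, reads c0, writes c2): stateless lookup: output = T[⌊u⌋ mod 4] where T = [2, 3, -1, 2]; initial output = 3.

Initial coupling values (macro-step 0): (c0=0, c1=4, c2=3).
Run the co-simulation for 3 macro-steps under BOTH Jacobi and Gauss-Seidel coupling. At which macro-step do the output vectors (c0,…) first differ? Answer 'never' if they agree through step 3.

[Jacobi] macro 1: S0 reads c0=0 → after 1×micro: 0; S1 reads c2=3 → after 2×micro: 3; S2 reads c0=0 → after 3×micro: 2 ⇒ (c0=0, c1=3, c2=2)
[Jacobi] macro 2: S0 reads c0=0 → after 1×micro: 0; S1 reads c2=2 → after 2×micro: 4; S2 reads c0=0 → after 3×micro: 2 ⇒ (c0=0, c1=4, c2=2)
[Jacobi] macro 3: S0 reads c0=0 → after 1×micro: 0; S1 reads c2=2 → after 2×micro: 4; S2 reads c0=0 → after 3×micro: 2 ⇒ (c0=0, c1=4, c2=2)
[Gauss-Seidel] macro 1: S0 reads c0=0 → after 1×micro: 0; S1 reads c2=3 → after 2×micro: 3; S2 reads c0=0 → after 3×micro: 2 ⇒ (c0=0, c1=3, c2=2)
[Gauss-Seidel] macro 2: S0 reads c0=0 → after 1×micro: 0; S1 reads c2=2 → after 2×micro: 4; S2 reads c0=0 → after 3×micro: 2 ⇒ (c0=0, c1=4, c2=2)
[Gauss-Seidel] macro 3: S0 reads c0=0 → after 1×micro: 0; S1 reads c2=2 → after 2×micro: 4; S2 reads c0=0 → after 3×micro: 2 ⇒ (c0=0, c1=4, c2=2)

first divergence at macro-step: never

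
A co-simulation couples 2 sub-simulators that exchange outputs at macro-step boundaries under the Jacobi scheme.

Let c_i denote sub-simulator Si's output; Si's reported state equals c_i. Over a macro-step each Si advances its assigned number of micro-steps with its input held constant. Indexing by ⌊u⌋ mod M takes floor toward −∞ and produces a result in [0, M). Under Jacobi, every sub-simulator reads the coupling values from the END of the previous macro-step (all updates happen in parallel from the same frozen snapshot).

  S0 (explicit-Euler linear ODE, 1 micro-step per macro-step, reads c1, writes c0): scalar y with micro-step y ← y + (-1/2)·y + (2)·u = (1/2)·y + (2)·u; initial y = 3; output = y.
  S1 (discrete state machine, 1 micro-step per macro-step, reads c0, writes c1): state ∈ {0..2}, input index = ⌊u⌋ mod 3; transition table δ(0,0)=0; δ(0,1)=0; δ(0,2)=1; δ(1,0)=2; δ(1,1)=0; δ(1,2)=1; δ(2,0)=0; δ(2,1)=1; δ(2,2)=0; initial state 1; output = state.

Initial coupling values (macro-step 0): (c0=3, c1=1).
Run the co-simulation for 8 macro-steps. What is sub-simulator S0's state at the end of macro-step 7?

macro 1: S0 reads c1=1 → after 1×micro: 7/2; S1 reads c0=3 → after 1×micro: 2 ⇒ (c0=7/2, c1=2)
macro 2: S0 reads c1=2 → after 1×micro: 23/4; S1 reads c0=7/2 → after 1×micro: 0 ⇒ (c0=23/4, c1=0)
macro 3: S0 reads c1=0 → after 1×micro: 23/8; S1 reads c0=23/4 → after 1×micro: 1 ⇒ (c0=23/8, c1=1)
macro 4: S0 reads c1=1 → after 1×micro: 55/16; S1 reads c0=23/8 → after 1×micro: 1 ⇒ (c0=55/16, c1=1)
macro 5: S0 reads c1=1 → after 1×micro: 119/32; S1 reads c0=55/16 → after 1×micro: 2 ⇒ (c0=119/32, c1=2)
macro 6: S0 reads c1=2 → after 1×micro: 375/64; S1 reads c0=119/32 → after 1×micro: 0 ⇒ (c0=375/64, c1=0)
macro 7: S0 reads c1=0 → after 1×micro: 375/128; S1 reads c0=375/64 → after 1×micro: 1 ⇒ (c0=375/128, c1=1)
macro 8: S0 reads c1=1 → after 1×micro: 887/256; S1 reads c0=375/128 → after 1×micro: 1 ⇒ (c0=887/256, c1=1)

S0 state at macro-step 7 = 375/128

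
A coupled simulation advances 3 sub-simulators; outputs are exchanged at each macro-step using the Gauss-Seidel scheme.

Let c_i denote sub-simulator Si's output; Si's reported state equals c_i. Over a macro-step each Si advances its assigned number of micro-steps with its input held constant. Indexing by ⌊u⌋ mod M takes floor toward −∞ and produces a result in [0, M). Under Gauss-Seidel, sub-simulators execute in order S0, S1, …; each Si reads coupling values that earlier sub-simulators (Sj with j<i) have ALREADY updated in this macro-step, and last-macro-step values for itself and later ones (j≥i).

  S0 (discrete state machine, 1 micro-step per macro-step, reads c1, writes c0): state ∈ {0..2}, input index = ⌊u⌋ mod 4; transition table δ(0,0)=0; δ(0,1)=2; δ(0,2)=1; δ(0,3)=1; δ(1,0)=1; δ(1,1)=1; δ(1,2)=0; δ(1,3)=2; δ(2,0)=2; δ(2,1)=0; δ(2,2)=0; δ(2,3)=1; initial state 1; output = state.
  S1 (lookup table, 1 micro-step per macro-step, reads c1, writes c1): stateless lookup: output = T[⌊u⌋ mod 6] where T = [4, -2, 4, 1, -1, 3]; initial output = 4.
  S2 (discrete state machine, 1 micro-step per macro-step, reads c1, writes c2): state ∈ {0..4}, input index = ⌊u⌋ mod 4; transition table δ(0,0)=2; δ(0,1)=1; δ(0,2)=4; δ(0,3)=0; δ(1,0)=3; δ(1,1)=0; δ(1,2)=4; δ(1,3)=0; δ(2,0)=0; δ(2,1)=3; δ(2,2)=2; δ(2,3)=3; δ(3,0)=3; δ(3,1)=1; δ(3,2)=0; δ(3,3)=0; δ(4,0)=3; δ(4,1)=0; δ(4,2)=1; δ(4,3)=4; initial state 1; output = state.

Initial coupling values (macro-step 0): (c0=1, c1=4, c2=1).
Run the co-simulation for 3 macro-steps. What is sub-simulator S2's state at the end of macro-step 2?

macro 1: S0 reads c1=4 → after 1×micro: 1; S1 reads c1=4 → after 1×micro: -1; S2 reads c1=-1 → after 1×micro: 0 ⇒ (c0=1, c1=-1, c2=0)
macro 2: S0 reads c1=-1 → after 1×micro: 2; S1 reads c1=-1 → after 1×micro: 3; S2 reads c1=3 → after 1×micro: 0 ⇒ (c0=2, c1=3, c2=0)
macro 3: S0 reads c1=3 → after 1×micro: 1; S1 reads c1=3 → after 1×micro: 1; S2 reads c1=1 → after 1×micro: 1 ⇒ (c0=1, c1=1, c2=1)

S2 state at macro-step 2 = 0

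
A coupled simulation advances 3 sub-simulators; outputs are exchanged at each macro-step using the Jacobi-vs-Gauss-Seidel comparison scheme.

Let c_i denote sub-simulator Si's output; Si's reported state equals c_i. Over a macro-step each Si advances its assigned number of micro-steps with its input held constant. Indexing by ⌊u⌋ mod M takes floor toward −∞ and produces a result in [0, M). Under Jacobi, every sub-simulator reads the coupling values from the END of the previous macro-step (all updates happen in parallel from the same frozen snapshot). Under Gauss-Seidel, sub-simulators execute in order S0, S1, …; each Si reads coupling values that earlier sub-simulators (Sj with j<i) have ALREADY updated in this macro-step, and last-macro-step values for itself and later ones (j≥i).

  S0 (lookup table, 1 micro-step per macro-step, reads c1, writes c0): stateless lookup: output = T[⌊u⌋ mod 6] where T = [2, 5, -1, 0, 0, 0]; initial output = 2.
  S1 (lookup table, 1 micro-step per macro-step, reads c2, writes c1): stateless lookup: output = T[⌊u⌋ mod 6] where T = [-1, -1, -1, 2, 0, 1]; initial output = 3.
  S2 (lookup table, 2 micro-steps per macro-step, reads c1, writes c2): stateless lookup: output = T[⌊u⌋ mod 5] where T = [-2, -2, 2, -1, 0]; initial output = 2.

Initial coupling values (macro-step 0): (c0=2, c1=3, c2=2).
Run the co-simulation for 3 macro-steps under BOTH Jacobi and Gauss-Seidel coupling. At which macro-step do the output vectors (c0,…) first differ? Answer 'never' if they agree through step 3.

[Jacobi] macro 1: S0 reads c1=3 → after 1×micro: 0; S1 reads c2=2 → after 1×micro: -1; S2 reads c1=3 → after 2×micro: -1 ⇒ (c0=0, c1=-1, c2=-1)
[Jacobi] macro 2: S0 reads c1=-1 → after 1×micro: 0; S1 reads c2=-1 → after 1×micro: 1; S2 reads c1=-1 → after 2×micro: 0 ⇒ (c0=0, c1=1, c2=0)
[Jacobi] macro 3: S0 reads c1=1 → after 1×micro: 5; S1 reads c2=0 → after 1×micro: -1; S2 reads c1=1 → after 2×micro: -2 ⇒ (c0=5, c1=-1, c2=-2)
[Gauss-Seidel] macro 1: S0 reads c1=3 → after 1×micro: 0; S1 reads c2=2 → after 1×micro: -1; S2 reads c1=-1 → after 2×micro: 0 ⇒ (c0=0, c1=-1, c2=0)
[Gauss-Seidel] macro 2: S0 reads c1=-1 → after 1×micro: 0; S1 reads c2=0 → after 1×micro: -1; S2 reads c1=-1 → after 2×micro: 0 ⇒ (c0=0, c1=-1, c2=0)
[Gauss-Seidel] macro 3: S0 reads c1=-1 → after 1×micro: 0; S1 reads c2=0 → after 1×micro: -1; S2 reads c1=-1 → after 2×micro: 0 ⇒ (c0=0, c1=-1, c2=0)

first divergence at macro-step: 1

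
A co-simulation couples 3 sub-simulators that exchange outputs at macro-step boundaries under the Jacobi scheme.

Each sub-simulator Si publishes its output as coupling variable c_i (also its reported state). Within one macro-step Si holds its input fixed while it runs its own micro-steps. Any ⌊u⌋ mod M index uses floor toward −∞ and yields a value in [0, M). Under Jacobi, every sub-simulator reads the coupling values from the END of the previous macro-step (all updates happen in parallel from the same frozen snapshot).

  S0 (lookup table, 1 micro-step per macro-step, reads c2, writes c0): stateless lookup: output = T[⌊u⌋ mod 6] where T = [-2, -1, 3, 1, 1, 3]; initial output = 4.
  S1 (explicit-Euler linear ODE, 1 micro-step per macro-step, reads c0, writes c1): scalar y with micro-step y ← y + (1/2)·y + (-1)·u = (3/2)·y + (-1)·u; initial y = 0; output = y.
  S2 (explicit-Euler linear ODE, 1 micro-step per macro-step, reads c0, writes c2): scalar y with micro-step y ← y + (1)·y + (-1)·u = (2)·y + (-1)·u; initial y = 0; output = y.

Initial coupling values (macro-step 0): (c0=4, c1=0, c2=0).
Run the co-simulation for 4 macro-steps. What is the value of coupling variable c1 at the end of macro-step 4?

macro 1: S0 reads c2=0 → after 1×micro: -2; S1 reads c0=4 → after 1×micro: -4; S2 reads c0=4 → after 1×micro: -4 ⇒ (c0=-2, c1=-4, c2=-4)
macro 2: S0 reads c2=-4 → after 1×micro: 3; S1 reads c0=-2 → after 1×micro: -4; S2 reads c0=-2 → after 1×micro: -6 ⇒ (c0=3, c1=-4, c2=-6)
macro 3: S0 reads c2=-6 → after 1×micro: -2; S1 reads c0=3 → after 1×micro: -9; S2 reads c0=3 → after 1×micro: -15 ⇒ (c0=-2, c1=-9, c2=-15)
macro 4: S0 reads c2=-15 → after 1×micro: 1; S1 reads c0=-2 → after 1×micro: -23/2; S2 reads c0=-2 → after 1×micro: -28 ⇒ (c0=1, c1=-23/2, c2=-28)

c1 at macro-step 4 = -23/2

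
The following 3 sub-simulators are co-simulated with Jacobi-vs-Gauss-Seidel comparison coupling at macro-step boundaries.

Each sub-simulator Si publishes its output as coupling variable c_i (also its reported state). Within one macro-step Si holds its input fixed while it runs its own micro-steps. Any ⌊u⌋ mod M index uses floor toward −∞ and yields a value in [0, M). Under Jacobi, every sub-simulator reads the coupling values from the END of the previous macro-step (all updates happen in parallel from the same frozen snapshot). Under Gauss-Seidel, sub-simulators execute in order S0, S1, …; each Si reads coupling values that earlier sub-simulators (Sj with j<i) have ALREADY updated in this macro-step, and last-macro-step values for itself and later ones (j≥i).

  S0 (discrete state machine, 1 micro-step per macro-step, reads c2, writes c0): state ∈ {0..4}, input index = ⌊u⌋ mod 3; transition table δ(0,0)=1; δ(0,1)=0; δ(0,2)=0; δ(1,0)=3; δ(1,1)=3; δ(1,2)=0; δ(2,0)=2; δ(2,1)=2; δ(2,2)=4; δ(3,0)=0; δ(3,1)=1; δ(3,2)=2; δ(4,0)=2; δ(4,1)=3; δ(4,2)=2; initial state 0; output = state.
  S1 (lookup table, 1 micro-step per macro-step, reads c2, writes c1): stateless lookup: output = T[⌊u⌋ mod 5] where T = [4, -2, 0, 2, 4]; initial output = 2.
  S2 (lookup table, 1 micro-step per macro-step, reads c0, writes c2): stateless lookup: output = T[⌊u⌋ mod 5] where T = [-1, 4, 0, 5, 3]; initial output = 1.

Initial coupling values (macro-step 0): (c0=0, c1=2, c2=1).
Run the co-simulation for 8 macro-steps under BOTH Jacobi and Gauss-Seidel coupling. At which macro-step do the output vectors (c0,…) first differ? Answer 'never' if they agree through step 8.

[Jacobi] macro 1: S0 reads c2=1 → after 1×micro: 0; S1 reads c2=1 → after 1×micro: -2; S2 reads c0=0 → after 1×micro: -1 ⇒ (c0=0, c1=-2, c2=-1)
[Jacobi] macro 2: S0 reads c2=-1 → after 1×micro: 0; S1 reads c2=-1 → after 1×micro: 4; S2 reads c0=0 → after 1×micro: -1 ⇒ (c0=0, c1=4, c2=-1)
[Jacobi] macro 3: S0 reads c2=-1 → after 1×micro: 0; S1 reads c2=-1 → after 1×micro: 4; S2 reads c0=0 → after 1×micro: -1 ⇒ (c0=0, c1=4, c2=-1)
[Jacobi] macro 4: S0 reads c2=-1 → after 1×micro: 0; S1 reads c2=-1 → after 1×micro: 4; S2 reads c0=0 → after 1×micro: -1 ⇒ (c0=0, c1=4, c2=-1)
[Jacobi] macro 5: S0 reads c2=-1 → after 1×micro: 0; S1 reads c2=-1 → after 1×micro: 4; S2 reads c0=0 → after 1×micro: -1 ⇒ (c0=0, c1=4, c2=-1)
[Jacobi] macro 6: S0 reads c2=-1 → after 1×micro: 0; S1 reads c2=-1 → after 1×micro: 4; S2 reads c0=0 → after 1×micro: -1 ⇒ (c0=0, c1=4, c2=-1)
[Jacobi] macro 7: S0 reads c2=-1 → after 1×micro: 0; S1 reads c2=-1 → after 1×micro: 4; S2 reads c0=0 → after 1×micro: -1 ⇒ (c0=0, c1=4, c2=-1)
[Jacobi] macro 8: S0 reads c2=-1 → after 1×micro: 0; S1 reads c2=-1 → after 1×micro: 4; S2 reads c0=0 → after 1×micro: -1 ⇒ (c0=0, c1=4, c2=-1)
[Gauss-Seidel] macro 1: S0 reads c2=1 → after 1×micro: 0; S1 reads c2=1 → after 1×micro: -2; S2 reads c0=0 → after 1×micro: -1 ⇒ (c0=0, c1=-2, c2=-1)
[Gauss-Seidel] macro 2: S0 reads c2=-1 → after 1×micro: 0; S1 reads c2=-1 → after 1×micro: 4; S2 reads c0=0 → after 1×micro: -1 ⇒ (c0=0, c1=4, c2=-1)
[Gauss-Seidel] macro 3: S0 reads c2=-1 → after 1×micro: 0; S1 reads c2=-1 → after 1×micro: 4; S2 reads c0=0 → after 1×micro: -1 ⇒ (c0=0, c1=4, c2=-1)
[Gauss-Seidel] macro 4: S0 reads c2=-1 → after 1×micro: 0; S1 reads c2=-1 → after 1×micro: 4; S2 reads c0=0 → after 1×micro: -1 ⇒ (c0=0, c1=4, c2=-1)
[Gauss-Seidel] macro 5: S0 reads c2=-1 → after 1×micro: 0; S1 reads c2=-1 → after 1×micro: 4; S2 reads c0=0 → after 1×micro: -1 ⇒ (c0=0, c1=4, c2=-1)
[Gauss-Seidel] macro 6: S0 reads c2=-1 → after 1×micro: 0; S1 reads c2=-1 → after 1×micro: 4; S2 reads c0=0 → after 1×micro: -1 ⇒ (c0=0, c1=4, c2=-1)
[Gauss-Seidel] macro 7: S0 reads c2=-1 → after 1×micro: 0; S1 reads c2=-1 → after 1×micro: 4; S2 reads c0=0 → after 1×micro: -1 ⇒ (c0=0, c1=4, c2=-1)
[Gauss-Seidel] macro 8: S0 reads c2=-1 → after 1×micro: 0; S1 reads c2=-1 → after 1×micro: 4; S2 reads c0=0 → after 1×micro: -1 ⇒ (c0=0, c1=4, c2=-1)

first divergence at macro-step: never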